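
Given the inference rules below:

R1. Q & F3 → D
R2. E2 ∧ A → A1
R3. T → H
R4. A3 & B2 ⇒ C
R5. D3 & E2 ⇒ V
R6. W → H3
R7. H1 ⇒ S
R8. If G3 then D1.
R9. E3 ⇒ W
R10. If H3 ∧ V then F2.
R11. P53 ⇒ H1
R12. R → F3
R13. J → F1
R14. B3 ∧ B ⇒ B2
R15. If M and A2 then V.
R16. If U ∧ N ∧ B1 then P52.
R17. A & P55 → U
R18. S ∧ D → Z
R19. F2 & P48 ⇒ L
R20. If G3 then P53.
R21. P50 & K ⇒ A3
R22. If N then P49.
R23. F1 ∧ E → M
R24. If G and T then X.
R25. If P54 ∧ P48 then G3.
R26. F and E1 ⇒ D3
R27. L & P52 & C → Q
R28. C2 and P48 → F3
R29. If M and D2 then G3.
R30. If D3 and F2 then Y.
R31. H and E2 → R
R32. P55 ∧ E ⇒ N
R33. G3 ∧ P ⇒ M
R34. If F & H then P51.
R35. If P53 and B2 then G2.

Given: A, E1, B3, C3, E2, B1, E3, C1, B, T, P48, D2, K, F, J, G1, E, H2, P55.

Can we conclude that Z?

Forward chaining from the given facts derives: A1, H, W, F1, B2, U, M, D3, G3, R, N, P51, V, H3, D1, F2, F3, P52, L, P53, P49, Y, G2, H1, S.
The only rule concluding Z is R18, which needs D; that is never established.

No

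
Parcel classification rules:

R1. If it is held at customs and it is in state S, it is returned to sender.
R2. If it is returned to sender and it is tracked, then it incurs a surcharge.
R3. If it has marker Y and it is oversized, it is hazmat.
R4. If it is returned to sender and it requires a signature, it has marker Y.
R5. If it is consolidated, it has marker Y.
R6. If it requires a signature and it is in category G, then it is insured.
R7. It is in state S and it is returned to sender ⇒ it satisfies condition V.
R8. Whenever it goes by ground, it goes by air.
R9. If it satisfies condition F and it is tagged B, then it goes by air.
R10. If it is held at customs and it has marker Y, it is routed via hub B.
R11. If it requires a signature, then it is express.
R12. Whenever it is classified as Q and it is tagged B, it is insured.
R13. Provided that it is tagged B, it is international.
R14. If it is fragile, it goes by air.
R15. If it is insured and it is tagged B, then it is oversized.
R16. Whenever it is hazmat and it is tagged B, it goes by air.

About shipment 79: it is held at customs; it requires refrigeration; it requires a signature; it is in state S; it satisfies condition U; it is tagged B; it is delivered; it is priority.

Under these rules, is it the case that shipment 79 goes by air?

Forward chaining from the given facts derives: is returned to sender, has marker Y, satisfies condition V, is routed via hub B, is express, is international.
Rules concluding "it goes by air": R8 needs "it goes by ground"; R9 needs "it satisfies condition F"; R14 needs "it is fragile"; R16 needs "it is hazmat" — none of these are established.

No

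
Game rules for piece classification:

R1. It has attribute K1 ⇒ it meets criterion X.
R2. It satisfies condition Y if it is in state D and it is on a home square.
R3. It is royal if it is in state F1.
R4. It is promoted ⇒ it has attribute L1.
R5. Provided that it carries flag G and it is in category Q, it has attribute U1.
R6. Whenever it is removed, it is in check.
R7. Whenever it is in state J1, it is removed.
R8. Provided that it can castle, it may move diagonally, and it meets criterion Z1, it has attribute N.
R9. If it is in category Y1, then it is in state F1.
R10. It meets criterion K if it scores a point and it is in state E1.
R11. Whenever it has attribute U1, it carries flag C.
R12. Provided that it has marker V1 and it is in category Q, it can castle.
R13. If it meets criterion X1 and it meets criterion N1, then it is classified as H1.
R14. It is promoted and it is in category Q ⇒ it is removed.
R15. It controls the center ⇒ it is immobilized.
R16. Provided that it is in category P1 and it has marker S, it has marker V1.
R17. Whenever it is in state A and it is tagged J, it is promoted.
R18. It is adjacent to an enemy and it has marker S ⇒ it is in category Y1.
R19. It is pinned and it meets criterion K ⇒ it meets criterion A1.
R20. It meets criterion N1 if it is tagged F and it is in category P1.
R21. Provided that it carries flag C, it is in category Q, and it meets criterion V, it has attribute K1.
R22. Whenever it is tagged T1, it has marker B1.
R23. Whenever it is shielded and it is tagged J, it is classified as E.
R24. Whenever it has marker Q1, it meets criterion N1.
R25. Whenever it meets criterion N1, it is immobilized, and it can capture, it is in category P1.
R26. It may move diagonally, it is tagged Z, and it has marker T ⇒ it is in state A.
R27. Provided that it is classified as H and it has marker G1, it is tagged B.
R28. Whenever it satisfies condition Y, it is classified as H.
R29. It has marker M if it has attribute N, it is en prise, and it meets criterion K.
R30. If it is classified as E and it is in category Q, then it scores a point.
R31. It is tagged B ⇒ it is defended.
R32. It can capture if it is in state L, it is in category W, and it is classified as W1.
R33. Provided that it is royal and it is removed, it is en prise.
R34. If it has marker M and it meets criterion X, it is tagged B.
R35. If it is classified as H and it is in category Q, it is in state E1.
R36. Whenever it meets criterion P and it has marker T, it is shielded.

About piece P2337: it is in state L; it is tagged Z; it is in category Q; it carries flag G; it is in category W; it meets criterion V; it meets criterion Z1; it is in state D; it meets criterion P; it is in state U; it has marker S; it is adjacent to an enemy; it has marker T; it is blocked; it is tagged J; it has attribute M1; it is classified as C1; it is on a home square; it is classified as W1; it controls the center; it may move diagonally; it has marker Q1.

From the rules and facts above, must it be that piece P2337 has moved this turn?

No

Forward chaining from the given facts derives: satisfies condition Y, has attribute U1, carries flag C, is immobilized, is in category Y1, has attribute K1, meets criterion N1, is in state A, is classified as H, can capture, is in state E1, is shielded, meets criterion X, is in state F1, is promoted, is classified as E, is in category P1, scores a point, is royal, has attribute L1, meets criterion K, is removed, has marker V1, is en prise, is in check, can castle, has attribute N, has marker M, is tagged B, is defended.
No rule has "it has moved this turn" as its conclusion, and it is not among the given facts.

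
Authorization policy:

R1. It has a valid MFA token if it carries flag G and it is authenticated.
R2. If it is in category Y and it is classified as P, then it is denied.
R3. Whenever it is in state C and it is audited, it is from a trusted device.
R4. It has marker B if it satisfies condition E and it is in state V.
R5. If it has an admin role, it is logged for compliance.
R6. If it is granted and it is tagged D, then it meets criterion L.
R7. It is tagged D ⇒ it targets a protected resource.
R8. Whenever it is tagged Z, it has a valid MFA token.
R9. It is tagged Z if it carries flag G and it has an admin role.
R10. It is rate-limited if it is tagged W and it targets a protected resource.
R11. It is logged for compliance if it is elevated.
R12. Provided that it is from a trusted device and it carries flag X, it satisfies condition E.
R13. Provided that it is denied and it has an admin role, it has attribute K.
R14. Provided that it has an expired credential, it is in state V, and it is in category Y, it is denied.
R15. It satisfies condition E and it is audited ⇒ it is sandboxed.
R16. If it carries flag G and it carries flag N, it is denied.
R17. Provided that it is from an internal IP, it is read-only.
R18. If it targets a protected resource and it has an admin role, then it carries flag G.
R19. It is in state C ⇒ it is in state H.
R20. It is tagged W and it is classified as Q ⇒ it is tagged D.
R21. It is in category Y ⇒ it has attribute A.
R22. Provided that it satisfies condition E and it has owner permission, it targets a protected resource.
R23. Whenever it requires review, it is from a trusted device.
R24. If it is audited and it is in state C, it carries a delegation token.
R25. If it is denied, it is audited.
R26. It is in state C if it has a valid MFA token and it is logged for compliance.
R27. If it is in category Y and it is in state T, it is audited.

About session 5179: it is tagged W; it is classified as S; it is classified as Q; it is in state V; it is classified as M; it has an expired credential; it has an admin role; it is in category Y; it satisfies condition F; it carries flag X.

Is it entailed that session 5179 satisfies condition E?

By R5 (it has an admin role): it is logged for compliance.
By R14 (it has an expired credential, it is in state V, it is in category Y): it is denied.
By R20 (it is tagged W, it is classified as Q): it is tagged D.
By R25 (it is denied): it is audited.
By R7 (it is tagged D): it targets a protected resource.
By R18 (it targets a protected resource, it has an admin role): it carries flag G.
By R9 (it carries flag G, it has an admin role): it is tagged Z.
By R8 (it is tagged Z): it has a valid MFA token.
By R26 (it has a valid MFA token, it is logged for compliance): it is in state C.
By R3 (it is in state C, it is audited): it is from a trusted device.
By R12 (it is from a trusted device, it carries flag X): it satisfies condition E.

Yes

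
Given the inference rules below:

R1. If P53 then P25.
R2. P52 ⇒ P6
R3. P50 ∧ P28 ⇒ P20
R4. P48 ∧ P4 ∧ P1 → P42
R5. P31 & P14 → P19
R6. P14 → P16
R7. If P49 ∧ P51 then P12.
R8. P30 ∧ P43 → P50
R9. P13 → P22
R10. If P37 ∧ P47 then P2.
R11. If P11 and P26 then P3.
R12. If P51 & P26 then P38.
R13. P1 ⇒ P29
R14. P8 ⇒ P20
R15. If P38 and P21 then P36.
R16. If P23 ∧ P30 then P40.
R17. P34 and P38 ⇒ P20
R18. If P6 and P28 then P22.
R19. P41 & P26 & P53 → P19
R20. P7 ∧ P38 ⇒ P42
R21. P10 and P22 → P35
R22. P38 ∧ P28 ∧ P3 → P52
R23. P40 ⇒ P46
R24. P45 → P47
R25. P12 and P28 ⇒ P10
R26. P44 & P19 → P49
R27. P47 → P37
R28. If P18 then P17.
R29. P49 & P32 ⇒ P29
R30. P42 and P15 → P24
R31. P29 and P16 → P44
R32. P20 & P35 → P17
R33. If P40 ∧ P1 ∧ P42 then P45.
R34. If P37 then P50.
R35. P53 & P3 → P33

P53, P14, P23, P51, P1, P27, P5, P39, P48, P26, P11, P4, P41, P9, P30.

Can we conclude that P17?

No

Forward chaining from the given facts derives: P25, P42, P16, P3, P38, P29, P40, P19, P46, P44, P45, P33, P47, P49, P37, P50, P12, P2.
Rules concluding P17: R28 needs P18; R32 needs P20 — none of these are established.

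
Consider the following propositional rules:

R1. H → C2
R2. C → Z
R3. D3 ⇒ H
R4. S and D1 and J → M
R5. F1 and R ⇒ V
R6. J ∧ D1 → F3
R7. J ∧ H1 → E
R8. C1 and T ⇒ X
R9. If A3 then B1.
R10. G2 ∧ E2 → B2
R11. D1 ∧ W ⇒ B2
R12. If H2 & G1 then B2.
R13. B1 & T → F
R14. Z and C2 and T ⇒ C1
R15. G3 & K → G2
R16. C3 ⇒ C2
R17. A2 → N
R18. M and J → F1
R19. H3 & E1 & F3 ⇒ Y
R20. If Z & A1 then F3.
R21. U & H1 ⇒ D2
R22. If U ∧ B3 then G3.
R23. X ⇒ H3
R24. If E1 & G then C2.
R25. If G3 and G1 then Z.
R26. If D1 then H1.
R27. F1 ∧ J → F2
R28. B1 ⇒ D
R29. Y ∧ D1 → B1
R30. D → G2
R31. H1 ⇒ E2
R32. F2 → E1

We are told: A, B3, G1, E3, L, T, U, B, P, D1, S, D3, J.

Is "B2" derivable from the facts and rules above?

Yes

H  (by R3: D3)
M  (by R4: S, D1, J)
F3  (by R6: J, D1)
F1  (by R18: M, J)
G3  (by R22: U, B3)
Z  (by R25: G3, G1)
H1  (by R26: D1)
F2  (by R27: F1, J)
E2  (by R31: H1)
E1  (by R32: F2)
C2  (by R1: H)
C1  (by R14: Z, C2, T)
X  (by R8: C1, T)
H3  (by R23: X)
Y  (by R19: H3, E1, F3)
B1  (by R29: Y, D1)
D  (by R28: B1)
G2  (by R30: D)
B2  (by R10: G2, E2)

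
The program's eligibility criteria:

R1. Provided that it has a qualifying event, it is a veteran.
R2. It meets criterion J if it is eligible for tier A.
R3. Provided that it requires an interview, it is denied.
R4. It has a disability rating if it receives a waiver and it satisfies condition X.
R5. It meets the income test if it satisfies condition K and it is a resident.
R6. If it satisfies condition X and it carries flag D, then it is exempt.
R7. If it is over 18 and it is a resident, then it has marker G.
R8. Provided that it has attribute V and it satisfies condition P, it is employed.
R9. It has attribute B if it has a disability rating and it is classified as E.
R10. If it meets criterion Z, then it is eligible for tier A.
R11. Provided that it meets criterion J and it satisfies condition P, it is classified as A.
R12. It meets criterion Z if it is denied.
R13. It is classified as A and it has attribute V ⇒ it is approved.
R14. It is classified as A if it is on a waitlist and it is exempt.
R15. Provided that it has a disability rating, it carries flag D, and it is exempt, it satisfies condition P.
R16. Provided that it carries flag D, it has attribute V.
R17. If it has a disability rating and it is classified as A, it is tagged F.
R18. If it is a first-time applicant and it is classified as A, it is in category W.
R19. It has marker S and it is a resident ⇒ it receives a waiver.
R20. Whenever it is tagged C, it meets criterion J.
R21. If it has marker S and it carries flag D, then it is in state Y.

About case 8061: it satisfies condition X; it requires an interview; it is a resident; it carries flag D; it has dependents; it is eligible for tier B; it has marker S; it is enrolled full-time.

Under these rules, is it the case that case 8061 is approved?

By R3 (it requires an interview): it is denied.
By R6 (it satisfies condition X, it carries flag D): it is exempt.
By R12 (it is denied): it meets criterion Z.
By R16 (it carries flag D): it has attribute V.
By R19 (it has marker S, it is a resident): it receives a waiver.
By R4 (it receives a waiver, it satisfies condition X): it has a disability rating.
By R10 (it meets criterion Z): it is eligible for tier A.
By R15 (it has a disability rating, it carries flag D, it is exempt): it satisfies condition P.
By R2 (it is eligible for tier A): it meets criterion J.
By R11 (it meets criterion J, it satisfies condition P): it is classified as A.
By R13 (it is classified as A, it has attribute V): it is approved.

Yes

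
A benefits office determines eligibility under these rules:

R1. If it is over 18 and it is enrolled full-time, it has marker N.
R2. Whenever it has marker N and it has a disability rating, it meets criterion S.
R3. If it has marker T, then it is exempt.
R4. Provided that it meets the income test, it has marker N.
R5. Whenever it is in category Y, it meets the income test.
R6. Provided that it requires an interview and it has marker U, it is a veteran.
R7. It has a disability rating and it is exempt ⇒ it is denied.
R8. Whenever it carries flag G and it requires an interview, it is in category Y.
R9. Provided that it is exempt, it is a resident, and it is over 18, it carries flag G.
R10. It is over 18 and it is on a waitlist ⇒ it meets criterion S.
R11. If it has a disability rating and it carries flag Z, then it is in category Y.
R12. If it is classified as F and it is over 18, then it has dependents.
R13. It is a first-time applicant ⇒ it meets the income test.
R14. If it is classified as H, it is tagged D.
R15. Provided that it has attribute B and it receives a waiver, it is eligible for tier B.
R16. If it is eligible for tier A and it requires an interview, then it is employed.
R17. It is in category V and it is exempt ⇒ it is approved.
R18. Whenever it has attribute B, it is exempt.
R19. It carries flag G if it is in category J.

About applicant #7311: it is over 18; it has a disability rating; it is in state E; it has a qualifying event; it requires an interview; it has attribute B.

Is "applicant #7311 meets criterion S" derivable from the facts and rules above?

No

Forward chaining from the given facts derives: is exempt, is denied.
Rules concluding "it meets criterion S": R2 needs "it has marker N"; R10 needs "it is on a waitlist" — none of these are established.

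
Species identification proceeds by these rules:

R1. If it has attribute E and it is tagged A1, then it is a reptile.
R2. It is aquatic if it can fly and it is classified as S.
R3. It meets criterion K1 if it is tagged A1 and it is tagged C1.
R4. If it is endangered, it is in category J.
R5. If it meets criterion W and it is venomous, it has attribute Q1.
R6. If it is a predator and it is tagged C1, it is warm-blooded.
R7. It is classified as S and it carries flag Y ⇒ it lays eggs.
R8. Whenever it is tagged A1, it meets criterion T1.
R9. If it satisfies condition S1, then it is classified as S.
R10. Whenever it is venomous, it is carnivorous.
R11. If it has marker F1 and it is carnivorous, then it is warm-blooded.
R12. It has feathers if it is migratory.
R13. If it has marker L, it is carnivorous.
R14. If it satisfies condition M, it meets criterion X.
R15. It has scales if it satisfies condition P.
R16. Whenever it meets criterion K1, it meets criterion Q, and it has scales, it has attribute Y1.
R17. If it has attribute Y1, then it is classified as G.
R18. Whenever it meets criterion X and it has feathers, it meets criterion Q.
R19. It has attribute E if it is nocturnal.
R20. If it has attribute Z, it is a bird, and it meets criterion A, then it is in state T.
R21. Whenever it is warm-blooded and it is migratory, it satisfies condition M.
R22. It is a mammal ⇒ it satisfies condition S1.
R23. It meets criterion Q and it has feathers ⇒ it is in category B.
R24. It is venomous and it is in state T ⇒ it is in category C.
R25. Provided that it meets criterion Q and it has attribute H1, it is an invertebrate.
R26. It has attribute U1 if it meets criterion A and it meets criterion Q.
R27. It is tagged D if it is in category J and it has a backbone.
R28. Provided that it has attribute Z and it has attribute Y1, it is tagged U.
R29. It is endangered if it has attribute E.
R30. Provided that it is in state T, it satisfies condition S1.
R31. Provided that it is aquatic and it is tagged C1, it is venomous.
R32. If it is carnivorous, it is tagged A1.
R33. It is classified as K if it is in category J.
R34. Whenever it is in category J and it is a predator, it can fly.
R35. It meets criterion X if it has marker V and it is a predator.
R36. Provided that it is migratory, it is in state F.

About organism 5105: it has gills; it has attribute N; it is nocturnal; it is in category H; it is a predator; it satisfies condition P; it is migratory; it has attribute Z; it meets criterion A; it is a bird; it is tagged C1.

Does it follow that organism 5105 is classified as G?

Yes

By R6 (it is a predator, it is tagged C1): it is warm-blooded.
By R12 (it is migratory): it has feathers.
By R15 (it satisfies condition P): it has scales.
By R19 (it is nocturnal): it has attribute E.
By R20 (it has attribute Z, it is a bird, it meets criterion A): it is in state T.
By R21 (it is warm-blooded, it is migratory): it satisfies condition M.
By R29 (it has attribute E): it is endangered.
By R30 (it is in state T): it satisfies condition S1.
By R4 (it is endangered): it is in category J.
By R9 (it satisfies condition S1): it is classified as S.
By R14 (it satisfies condition M): it meets criterion X.
By R18 (it meets criterion X, it has feathers): it meets criterion Q.
By R34 (it is in category J, it is a predator): it can fly.
By R2 (it can fly, it is classified as S): it is aquatic.
By R31 (it is aquatic, it is tagged C1): it is venomous.
By R10 (it is venomous): it is carnivorous.
By R32 (it is carnivorous): it is tagged A1.
By R3 (it is tagged A1, it is tagged C1): it meets criterion K1.
By R16 (it meets criterion K1, it meets criterion Q, it has scales): it has attribute Y1.
By R17 (it has attribute Y1): it is classified as G.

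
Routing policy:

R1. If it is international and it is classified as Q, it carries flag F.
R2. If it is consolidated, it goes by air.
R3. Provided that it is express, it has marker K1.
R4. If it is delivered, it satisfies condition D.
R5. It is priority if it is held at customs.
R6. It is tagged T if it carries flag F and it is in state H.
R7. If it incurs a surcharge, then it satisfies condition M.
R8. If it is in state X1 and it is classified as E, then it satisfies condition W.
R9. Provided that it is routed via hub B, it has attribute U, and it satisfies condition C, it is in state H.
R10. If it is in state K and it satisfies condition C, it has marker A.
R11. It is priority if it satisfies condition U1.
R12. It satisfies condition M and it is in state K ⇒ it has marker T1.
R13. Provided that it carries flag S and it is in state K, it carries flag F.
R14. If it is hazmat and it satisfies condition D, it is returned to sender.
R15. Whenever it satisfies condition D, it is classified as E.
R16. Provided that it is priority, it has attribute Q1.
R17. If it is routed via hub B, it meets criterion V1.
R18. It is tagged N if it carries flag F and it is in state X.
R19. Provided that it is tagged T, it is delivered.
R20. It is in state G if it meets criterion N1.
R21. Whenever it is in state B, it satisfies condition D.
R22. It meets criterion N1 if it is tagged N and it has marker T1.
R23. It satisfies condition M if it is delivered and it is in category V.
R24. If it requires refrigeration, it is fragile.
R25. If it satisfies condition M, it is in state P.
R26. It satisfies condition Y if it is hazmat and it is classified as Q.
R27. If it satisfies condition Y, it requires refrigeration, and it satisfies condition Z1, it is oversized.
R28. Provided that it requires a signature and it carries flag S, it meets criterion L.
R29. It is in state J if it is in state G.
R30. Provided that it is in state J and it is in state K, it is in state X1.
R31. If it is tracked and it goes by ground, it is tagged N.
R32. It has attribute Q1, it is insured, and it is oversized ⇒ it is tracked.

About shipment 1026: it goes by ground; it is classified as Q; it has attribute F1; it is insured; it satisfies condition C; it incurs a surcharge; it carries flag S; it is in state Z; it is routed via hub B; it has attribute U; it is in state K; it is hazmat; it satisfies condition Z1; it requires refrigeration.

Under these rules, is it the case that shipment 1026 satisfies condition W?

No

Forward chaining from the given facts derives: satisfies condition M, is in state H, has marker A, has marker T1, carries flag F, meets criterion V1, is fragile, is in state P, satisfies condition Y, is oversized, is tagged T, is delivered, satisfies condition D, is returned to sender, is classified as E.
The only rule concluding "it satisfies condition W" is R8, which needs "it is in state X1"; that is never established.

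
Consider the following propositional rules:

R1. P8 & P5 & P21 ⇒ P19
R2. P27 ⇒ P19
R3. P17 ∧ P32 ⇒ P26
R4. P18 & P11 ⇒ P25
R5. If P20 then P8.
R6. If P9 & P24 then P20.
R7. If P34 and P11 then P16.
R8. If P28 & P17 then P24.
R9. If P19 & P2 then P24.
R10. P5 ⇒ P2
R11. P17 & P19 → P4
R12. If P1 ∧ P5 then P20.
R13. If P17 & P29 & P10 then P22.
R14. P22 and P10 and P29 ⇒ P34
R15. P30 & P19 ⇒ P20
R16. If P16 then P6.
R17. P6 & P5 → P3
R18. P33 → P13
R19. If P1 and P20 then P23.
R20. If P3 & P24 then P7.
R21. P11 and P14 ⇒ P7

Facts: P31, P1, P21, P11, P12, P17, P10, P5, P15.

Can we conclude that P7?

No

Forward chaining from the given facts derives: P2, P20, P23, P8, P19, P24, P4.
Rules concluding P7: R20 needs P3; R21 needs P14 — none of these are established.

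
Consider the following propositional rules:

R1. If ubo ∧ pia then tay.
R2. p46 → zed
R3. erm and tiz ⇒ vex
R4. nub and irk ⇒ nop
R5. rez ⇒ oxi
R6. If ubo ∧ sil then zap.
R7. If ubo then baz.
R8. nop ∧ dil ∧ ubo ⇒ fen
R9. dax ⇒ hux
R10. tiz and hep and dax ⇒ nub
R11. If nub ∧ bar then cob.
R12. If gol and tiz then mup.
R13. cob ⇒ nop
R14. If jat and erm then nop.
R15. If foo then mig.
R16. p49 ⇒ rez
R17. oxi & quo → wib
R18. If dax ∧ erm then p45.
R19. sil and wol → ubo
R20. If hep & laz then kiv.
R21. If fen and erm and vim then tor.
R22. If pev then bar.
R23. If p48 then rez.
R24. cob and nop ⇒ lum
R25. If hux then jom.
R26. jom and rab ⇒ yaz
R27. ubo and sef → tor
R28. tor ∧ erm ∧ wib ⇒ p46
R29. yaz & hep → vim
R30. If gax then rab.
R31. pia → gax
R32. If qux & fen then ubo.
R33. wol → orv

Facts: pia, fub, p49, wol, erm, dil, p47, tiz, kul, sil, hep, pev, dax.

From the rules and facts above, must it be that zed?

No

Forward chaining from the given facts derives: vex, hux, nub, rez, p45, ubo, bar, jom, gax, orv, tay, oxi, zap, baz, cob, nop, lum, rab, fen, yaz, vim, tor.
The only rule concluding zed is R2, which needs p46; that is never established.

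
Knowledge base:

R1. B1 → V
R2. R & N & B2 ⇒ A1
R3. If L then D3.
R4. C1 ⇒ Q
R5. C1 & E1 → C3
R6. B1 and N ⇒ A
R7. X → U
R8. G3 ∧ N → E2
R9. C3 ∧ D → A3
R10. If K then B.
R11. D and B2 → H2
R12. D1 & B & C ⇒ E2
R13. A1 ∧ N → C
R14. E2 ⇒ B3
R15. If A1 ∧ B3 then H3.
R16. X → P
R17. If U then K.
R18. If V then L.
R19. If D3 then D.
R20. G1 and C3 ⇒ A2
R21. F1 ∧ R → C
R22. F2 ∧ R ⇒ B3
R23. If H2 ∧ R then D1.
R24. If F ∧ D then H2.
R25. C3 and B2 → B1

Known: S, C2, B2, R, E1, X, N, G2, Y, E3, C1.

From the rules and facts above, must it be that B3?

Yes

A1  (by R2: R, N, B2)
C3  (by R5: C1, E1)
U  (by R7: X)
C  (by R13: A1, N)
K  (by R17: U)
B1  (by R25: C3, B2)
V  (by R1: B1)
B  (by R10: K)
L  (by R18: V)
D3  (by R3: L)
D  (by R19: D3)
H2  (by R11: D, B2)
D1  (by R23: H2, R)
E2  (by R12: D1, B, C)
B3  (by R14: E2)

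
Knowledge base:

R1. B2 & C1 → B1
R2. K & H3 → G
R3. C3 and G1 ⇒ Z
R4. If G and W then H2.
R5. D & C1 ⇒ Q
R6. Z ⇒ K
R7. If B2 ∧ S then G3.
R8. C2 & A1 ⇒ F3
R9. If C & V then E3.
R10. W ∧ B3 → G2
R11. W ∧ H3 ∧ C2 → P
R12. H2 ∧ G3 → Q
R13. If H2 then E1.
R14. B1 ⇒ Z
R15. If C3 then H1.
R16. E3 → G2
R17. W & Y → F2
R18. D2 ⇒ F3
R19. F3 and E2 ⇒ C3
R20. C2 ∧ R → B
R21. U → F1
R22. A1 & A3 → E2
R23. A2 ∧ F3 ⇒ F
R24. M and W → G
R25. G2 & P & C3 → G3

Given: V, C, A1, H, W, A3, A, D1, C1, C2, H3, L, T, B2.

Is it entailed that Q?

Yes

B1  (by R1: B2, C1)
F3  (by R8: C2, A1)
E3  (by R9: C, V)
P  (by R11: W, H3, C2)
Z  (by R14: B1)
G2  (by R16: E3)
E2  (by R22: A1, A3)
K  (by R6: Z)
C3  (by R19: F3, E2)
G3  (by R25: G2, P, C3)
G  (by R2: K, H3)
H2  (by R4: G, W)
Q  (by R12: H2, G3)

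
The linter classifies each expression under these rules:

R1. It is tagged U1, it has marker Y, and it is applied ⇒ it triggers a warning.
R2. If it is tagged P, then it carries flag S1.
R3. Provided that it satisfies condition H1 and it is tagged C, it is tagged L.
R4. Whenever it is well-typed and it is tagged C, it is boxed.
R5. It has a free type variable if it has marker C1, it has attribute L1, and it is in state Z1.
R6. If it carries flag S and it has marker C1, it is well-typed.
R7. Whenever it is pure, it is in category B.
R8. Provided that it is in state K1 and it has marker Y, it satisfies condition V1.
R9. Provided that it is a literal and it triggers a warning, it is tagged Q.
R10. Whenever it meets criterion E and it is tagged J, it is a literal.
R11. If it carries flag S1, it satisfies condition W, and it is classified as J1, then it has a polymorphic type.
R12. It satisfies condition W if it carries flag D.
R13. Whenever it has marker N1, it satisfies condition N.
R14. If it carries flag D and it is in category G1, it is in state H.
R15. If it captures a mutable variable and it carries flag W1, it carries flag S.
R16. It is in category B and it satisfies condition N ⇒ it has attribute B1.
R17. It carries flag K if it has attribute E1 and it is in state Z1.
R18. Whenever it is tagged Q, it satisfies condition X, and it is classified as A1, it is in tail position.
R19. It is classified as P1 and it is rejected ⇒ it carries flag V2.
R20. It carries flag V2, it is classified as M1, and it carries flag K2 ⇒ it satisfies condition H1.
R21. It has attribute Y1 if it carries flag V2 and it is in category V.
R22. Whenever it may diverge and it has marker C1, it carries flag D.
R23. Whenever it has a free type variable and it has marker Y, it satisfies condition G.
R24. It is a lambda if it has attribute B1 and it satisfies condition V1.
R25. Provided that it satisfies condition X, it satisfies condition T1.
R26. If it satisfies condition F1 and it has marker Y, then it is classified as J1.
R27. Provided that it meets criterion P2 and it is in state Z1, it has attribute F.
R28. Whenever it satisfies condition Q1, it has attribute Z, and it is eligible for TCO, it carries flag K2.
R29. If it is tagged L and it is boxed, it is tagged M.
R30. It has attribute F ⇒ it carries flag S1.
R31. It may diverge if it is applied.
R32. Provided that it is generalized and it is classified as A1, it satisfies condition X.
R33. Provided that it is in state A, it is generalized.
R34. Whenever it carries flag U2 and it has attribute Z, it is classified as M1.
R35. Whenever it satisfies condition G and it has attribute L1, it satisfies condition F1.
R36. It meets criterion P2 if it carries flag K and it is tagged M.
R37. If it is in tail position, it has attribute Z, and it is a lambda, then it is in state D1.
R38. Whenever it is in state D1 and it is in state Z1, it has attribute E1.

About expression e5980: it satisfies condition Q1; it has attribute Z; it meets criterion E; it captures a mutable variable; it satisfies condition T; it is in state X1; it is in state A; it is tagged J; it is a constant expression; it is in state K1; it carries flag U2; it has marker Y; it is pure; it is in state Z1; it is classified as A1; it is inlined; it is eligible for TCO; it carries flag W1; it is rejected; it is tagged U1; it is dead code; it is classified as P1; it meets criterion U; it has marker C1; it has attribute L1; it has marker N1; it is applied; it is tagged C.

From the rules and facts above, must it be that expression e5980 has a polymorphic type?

Yes

By R1 (it is tagged U1, it has marker Y, it is applied): it triggers a warning.
By R5 (it has marker C1, it has attribute L1, it is in state Z1): it has a free type variable.
By R7 (it is pure): it is in category B.
By R8 (it is in state K1, it has marker Y): it satisfies condition V1.
By R10 (it meets criterion E, it is tagged J): it is a literal.
By R13 (it has marker N1): it satisfies condition N.
By R15 (it captures a mutable variable, it carries flag W1): it carries flag S.
By R16 (it is in category B, it satisfies condition N): it has attribute B1.
By R19 (it is classified as P1, it is rejected): it carries flag V2.
By R23 (it has a free type variable, it has marker Y): it satisfies condition G.
By R24 (it has attribute B1, it satisfies condition V1): it is a lambda.
By R28 (it satisfies condition Q1, it has attribute Z, it is eligible for TCO): it carries flag K2.
By R31 (it is applied): it may diverge.
By R33 (it is in state A): it is generalized.
By R34 (it carries flag U2, it has attribute Z): it is classified as M1.
By R35 (it satisfies condition G, it has attribute L1): it satisfies condition F1.
By R6 (it carries flag S, it has marker C1): it is well-typed.
By R9 (it is a literal, it triggers a warning): it is tagged Q.
By R20 (it carries flag V2, it is classified as M1, it carries flag K2): it satisfies condition H1.
By R22 (it may diverge, it has marker C1): it carries flag D.
By R26 (it satisfies condition F1, it has marker Y): it is classified as J1.
By R32 (it is generalized, it is classified as A1): it satisfies condition X.
By R3 (it satisfies condition H1, it is tagged C): it is tagged L.
By R4 (it is well-typed, it is tagged C): it is boxed.
By R12 (it carries flag D): it satisfies condition W.
By R18 (it is tagged Q, it satisfies condition X, it is classified as A1): it is in tail position.
By R29 (it is tagged L, it is boxed): it is tagged M.
By R37 (it is in tail position, it has attribute Z, it is a lambda): it is in state D1.
By R38 (it is in state D1, it is in state Z1): it has attribute E1.
By R17 (it has attribute E1, it is in state Z1): it carries flag K.
By R36 (it carries flag K, it is tagged M): it meets criterion P2.
By R27 (it meets criterion P2, it is in state Z1): it has attribute F.
By R30 (it has attribute F): it carries flag S1.
By R11 (it carries flag S1, it satisfies condition W, it is classified as J1): it has a polymorphic type.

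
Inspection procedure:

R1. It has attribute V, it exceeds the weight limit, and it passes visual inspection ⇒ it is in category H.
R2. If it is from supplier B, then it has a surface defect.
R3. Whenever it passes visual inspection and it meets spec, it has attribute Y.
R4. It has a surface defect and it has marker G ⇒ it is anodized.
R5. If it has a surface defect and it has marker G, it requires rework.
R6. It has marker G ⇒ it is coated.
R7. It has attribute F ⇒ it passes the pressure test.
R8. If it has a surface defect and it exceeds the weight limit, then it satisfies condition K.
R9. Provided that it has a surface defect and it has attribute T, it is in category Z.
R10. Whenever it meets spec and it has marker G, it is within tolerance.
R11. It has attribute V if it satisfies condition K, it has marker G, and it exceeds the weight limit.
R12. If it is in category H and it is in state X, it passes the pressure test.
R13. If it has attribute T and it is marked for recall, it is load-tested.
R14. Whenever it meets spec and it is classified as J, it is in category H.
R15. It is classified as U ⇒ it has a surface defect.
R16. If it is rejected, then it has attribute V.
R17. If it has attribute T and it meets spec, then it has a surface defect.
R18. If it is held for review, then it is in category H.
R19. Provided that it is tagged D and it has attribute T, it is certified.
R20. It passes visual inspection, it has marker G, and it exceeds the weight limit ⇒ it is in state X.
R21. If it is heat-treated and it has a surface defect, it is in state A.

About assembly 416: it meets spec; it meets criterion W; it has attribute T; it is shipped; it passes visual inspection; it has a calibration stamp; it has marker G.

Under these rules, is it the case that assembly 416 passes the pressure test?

Forward chaining from the given facts derives: has attribute Y, is coated, is within tolerance, has a surface defect, is anodized, requires rework, is in category Z.
Rules concluding "it passes the pressure test": R7 needs "it has attribute F"; R12 needs "it is in category H" — none of these are established.

No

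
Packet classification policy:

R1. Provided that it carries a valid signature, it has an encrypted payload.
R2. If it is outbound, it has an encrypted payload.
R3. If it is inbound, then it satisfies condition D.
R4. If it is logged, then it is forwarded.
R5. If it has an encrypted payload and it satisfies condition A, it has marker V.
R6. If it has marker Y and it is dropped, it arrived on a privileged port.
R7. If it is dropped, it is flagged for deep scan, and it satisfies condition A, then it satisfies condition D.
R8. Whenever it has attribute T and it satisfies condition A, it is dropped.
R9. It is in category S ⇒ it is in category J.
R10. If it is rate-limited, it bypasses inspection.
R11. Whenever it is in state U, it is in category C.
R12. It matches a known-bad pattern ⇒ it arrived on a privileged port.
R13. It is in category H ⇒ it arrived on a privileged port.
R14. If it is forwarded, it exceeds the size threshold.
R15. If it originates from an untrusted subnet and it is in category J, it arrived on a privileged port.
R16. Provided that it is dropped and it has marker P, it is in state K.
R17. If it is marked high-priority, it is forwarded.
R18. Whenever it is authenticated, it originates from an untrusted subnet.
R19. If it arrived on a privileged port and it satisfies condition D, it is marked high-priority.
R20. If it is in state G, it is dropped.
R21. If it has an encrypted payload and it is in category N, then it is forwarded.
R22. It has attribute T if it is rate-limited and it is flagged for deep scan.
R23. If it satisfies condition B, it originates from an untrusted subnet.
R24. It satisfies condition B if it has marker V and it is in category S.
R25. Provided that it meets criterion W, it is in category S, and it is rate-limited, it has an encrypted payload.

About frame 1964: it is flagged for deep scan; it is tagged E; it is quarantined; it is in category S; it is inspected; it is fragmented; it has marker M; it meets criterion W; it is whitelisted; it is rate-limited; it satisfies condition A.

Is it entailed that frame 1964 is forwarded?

By R9 (it is in category S): it is in category J.
By R22 (it is rate-limited, it is flagged for deep scan): it has attribute T.
By R25 (it meets criterion W, it is in category S, it is rate-limited): it has an encrypted payload.
By R5 (it has an encrypted payload, it satisfies condition A): it has marker V.
By R8 (it has attribute T, it satisfies condition A): it is dropped.
By R24 (it has marker V, it is in category S): it satisfies condition B.
By R7 (it is dropped, it is flagged for deep scan, it satisfies condition A): it satisfies condition D.
By R23 (it satisfies condition B): it originates from an untrusted subnet.
By R15 (it originates from an untrusted subnet, it is in category J): it arrived on a privileged port.
By R19 (it arrived on a privileged port, it satisfies condition D): it is marked high-priority.
By R17 (it is marked high-priority): it is forwarded.

Yes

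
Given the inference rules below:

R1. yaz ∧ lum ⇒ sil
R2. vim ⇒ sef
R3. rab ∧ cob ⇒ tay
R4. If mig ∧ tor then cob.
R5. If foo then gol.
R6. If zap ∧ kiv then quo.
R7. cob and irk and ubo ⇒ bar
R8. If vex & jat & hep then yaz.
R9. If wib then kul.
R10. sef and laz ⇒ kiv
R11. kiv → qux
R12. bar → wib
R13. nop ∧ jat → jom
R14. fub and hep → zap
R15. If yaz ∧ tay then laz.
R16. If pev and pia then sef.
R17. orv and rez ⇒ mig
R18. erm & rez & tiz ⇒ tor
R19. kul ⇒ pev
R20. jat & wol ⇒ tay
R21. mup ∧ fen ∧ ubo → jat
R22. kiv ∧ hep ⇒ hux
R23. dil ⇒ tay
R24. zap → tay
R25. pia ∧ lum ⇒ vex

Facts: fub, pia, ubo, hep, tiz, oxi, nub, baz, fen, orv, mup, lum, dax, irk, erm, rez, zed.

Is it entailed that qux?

Yes

zap  (by R14: fub, hep)
mig  (by R17: orv, rez)
tor  (by R18: erm, rez, tiz)
jat  (by R21: mup, fen, ubo)
tay  (by R24: zap)
vex  (by R25: pia, lum)
cob  (by R4: mig, tor)
bar  (by R7: cob, irk, ubo)
yaz  (by R8: vex, jat, hep)
wib  (by R12: bar)
laz  (by R15: yaz, tay)
kul  (by R9: wib)
pev  (by R19: kul)
sef  (by R16: pev, pia)
kiv  (by R10: sef, laz)
qux  (by R11: kiv)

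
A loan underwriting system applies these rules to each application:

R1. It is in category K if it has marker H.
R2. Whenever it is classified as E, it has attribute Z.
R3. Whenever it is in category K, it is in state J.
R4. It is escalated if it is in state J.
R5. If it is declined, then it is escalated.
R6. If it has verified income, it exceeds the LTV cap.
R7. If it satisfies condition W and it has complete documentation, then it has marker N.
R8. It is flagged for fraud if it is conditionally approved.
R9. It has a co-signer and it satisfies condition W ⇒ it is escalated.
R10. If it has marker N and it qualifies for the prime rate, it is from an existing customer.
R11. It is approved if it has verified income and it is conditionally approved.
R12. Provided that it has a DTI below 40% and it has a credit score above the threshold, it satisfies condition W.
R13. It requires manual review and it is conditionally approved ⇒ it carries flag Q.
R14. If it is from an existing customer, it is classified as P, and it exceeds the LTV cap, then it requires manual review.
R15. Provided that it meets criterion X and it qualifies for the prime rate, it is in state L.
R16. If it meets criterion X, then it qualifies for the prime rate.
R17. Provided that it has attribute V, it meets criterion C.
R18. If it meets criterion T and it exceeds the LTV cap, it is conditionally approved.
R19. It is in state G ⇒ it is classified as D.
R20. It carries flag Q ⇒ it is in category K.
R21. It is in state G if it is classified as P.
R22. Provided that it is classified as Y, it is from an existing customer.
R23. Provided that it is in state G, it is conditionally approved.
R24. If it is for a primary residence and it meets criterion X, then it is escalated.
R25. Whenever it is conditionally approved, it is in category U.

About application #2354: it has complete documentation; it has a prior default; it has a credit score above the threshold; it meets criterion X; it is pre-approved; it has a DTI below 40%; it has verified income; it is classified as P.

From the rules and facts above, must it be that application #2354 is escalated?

By R6 (it has verified income): it exceeds the LTV cap.
By R12 (it has a DTI below 40%, it has a credit score above the threshold): it satisfies condition W.
By R16 (it meets criterion X): it qualifies for the prime rate.
By R21 (it is classified as P): it is in state G.
By R23 (it is in state G): it is conditionally approved.
By R7 (it satisfies condition W, it has complete documentation): it has marker N.
By R10 (it has marker N, it qualifies for the prime rate): it is from an existing customer.
By R14 (it is from an existing customer, it is classified as P, it exceeds the LTV cap): it requires manual review.
By R13 (it requires manual review, it is conditionally approved): it carries flag Q.
By R20 (it carries flag Q): it is in category K.
By R3 (it is in category K): it is in state J.
By R4 (it is in state J): it is escalated.

Yes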